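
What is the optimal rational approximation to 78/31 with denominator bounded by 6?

5/2

Expand x = 78/31 as a continued fraction with the Euclidean algorithm:
  78 = 2*31 + 16, so a_0 = 2.
  31 = 1*16 + 15, so a_1 = 1.
  16 = 1*15 + 1, so a_2 = 1.
  15 = 15*1 + 0, so a_3 = 15.
so x = [2; 1, 1, 15].
Convergents (p_i = a_i*p_{i-1} + p_{i-2}, q_i = a_i*q_{i-1} + q_{i-2} with p_{-2}=0, p_{-1}=1, q_{-2}=1, q_{-1}=0), until the denominator exceeds 6:
  i=0: a_0=2, p_0 = 2*1 + 0 = 2, q_0 = 2*0 + 1 = 1.
  i=1: a_1=1, p_1 = 1*2 + 1 = 3, q_1 = 1*1 + 0 = 1.
  i=2: a_2=1, p_2 = 1*3 + 2 = 5, q_2 = 1*1 + 1 = 2.
  i=3: a_3=15, p_3 = 15*5 + 3 = 78, q_3 = 15*2 + 1 = 31.
q_3 = 31 > 6, so the last convergent with denominator <= 6 is p_2/q_2 = 5/2.
The closest fraction with denominator <= 6 is either p_2/q_2 or the intermediate fraction (k*p_2 + p_1)/(k*q_2 + q_1) with the largest k >= 1 whose denominator stays <= 6; these approach x as k grows, and every other convergent or intermediate fraction in range is farther away.
Largest k: floor((6 - q_1)/q_2) = floor((6 - 1)/2) = 2.
That gives (2*5 + 3)/(2*2 + 1) = 13/5.
Compare the errors: |x - 5/2| = |78*2 - 5*31|/(31*2) = 1/62, and |x - 13/5| = |78*5 - 13*31|/(31*5) = 13/155.
Cross-multiplying, 1*155 = 155 < 806 = 13*62, so 1/62 is smaller: the convergent 5/2 is closer to x than 13/5.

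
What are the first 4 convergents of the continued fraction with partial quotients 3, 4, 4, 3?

3/1, 13/4, 55/17, 178/55

Using the convergent recurrence p_i = a_i*p_{i-1} + p_{i-2}, q_i = a_i*q_{i-1} + q_{i-2} with p_{-2}=0, p_{-1}=1, q_{-2}=1, q_{-1}=0:
  i=0: a_0=3, p_0 = 3*1 + 0 = 3, q_0 = 3*0 + 1 = 1.
  i=1: a_1=4, p_1 = 4*3 + 1 = 13, q_1 = 4*1 + 0 = 4.
  i=2: a_2=4, p_2 = 4*13 + 3 = 55, q_2 = 4*4 + 1 = 17.
  i=3: a_3=3, p_3 = 3*55 + 13 = 178, q_3 = 3*17 + 4 = 55.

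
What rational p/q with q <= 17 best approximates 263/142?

Expand x = 263/142 as a continued fraction with the Euclidean algorithm:
  263 = 1*142 + 121, so a_0 = 1.
  142 = 1*121 + 21, so a_1 = 1.
  121 = 5*21 + 16, so a_2 = 5.
  21 = 1*16 + 5, so a_3 = 1.
  16 = 3*5 + 1, so a_4 = 3.
  5 = 5*1 + 0, so a_5 = 5.
so x = [1; 1, 5, 1, 3, 5].
Convergents (p_i = a_i*p_{i-1} + p_{i-2}, q_i = a_i*q_{i-1} + q_{i-2} with p_{-2}=0, p_{-1}=1, q_{-2}=1, q_{-1}=0), until the denominator exceeds 17:
  i=0: a_0=1, p_0 = 1*1 + 0 = 1, q_0 = 1*0 + 1 = 1.
  i=1: a_1=1, p_1 = 1*1 + 1 = 2, q_1 = 1*1 + 0 = 1.
  i=2: a_2=5, p_2 = 5*2 + 1 = 11, q_2 = 5*1 + 1 = 6.
  i=3: a_3=1, p_3 = 1*11 + 2 = 13, q_3 = 1*6 + 1 = 7.
  i=4: a_4=3, p_4 = 3*13 + 11 = 50, q_4 = 3*7 + 6 = 27.
q_4 = 27 > 17, so the last convergent with denominator <= 17 is p_3/q_3 = 13/7.
The closest fraction with denominator <= 17 is either p_3/q_3 or the intermediate fraction (k*p_3 + p_2)/(k*q_3 + q_2) with the largest k >= 1 whose denominator stays <= 17; these approach x as k grows, and every other convergent or intermediate fraction in range is farther away.
Largest k: floor((17 - q_2)/q_3) = floor((17 - 6)/7) = 1.
That gives (1*13 + 11)/(1*7 + 6) = 24/13.
Compare the errors: |x - 13/7| = |263*7 - 13*142|/(142*7) = 5/994, and |x - 24/13| = |263*13 - 24*142|/(142*13) = 11/1846.
Cross-multiplying, 5*1846 = 9230 < 10934 = 11*994, so 5/994 is smaller: the convergent 13/7 is closer to x than 24/13.

13/7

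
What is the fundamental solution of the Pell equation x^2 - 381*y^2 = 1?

(x, y) = (1015, 52)

First expand sqrt(381) as a continued fraction. With x_i = (sqrt(381) + m_i)/d_i and (m_0, d_0) = (0, 1): a_0 = floor(sqrt(381)) = 19, since 19^2 = 361 <= 381 < 400 = 20^2.
Iterate m_{i+1} = d_i*a_i - m_i, d_{i+1} = (381 - m_{i+1}^2)/d_i, a_{i+1} = floor((a_0 + m_{i+1})/d_{i+1}):
  m_1 = 1*19 - 0 = 19, d_1 = (381 - 19^2)/1 = 20/1 = 20, a_1 = floor((19 + 19)/20) = 1.
  m_2 = 20*1 - 19 = 1, d_2 = (381 - 1^2)/20 = 380/20 = 19, a_2 = floor((19 + 1)/19) = 1.
  m_3 = 19*1 - 1 = 18, d_3 = (381 - 18^2)/19 = 57/19 = 3, a_3 = floor((19 + 18)/3) = 12.
  m_4 = 3*12 - 18 = 18, d_4 = (381 - 18^2)/3 = 57/3 = 19, a_4 = floor((19 + 18)/19) = 1.
  m_5 = 19*1 - 18 = 1, d_5 = (381 - 1^2)/19 = 380/19 = 20, a_5 = floor((19 + 1)/20) = 1.
  m_6 = 20*1 - 1 = 19, d_6 = (381 - 19^2)/20 = 20/20 = 1, a_6 = floor((19 + 19)/1) = 38.
  m_7 = 1*38 - 19 = 19, d_7 = (381 - 19^2)/1 = 20/1 = 20: (m_7, d_7) = (m_1, d_1) = (19, 20), so from here the quotients repeat a_1, ..., a_6; the period length is 6.
So sqrt(381) = [19; (1, 1, 12, 1, 1, 38)] with period length k = 6.
k is even, so the fundamental solution of x^2 - 381y^2 = 1 is (p_{k-1}, q_{k-1}) = (p_5, q_5); compute convergents through index 5.
Convergents (p_i = a_i*p_{i-1} + p_{i-2}, q_i = a_i*q_{i-1} + q_{i-2} with p_{-2}=0, p_{-1}=1, q_{-2}=1, q_{-1}=0):
  i=0: a_0=19, p_0 = 19*1 + 0 = 19, q_0 = 19*0 + 1 = 1.
  i=1: a_1=1, p_1 = 1*19 + 1 = 20, q_1 = 1*1 + 0 = 1.
  i=2: a_2=1, p_2 = 1*20 + 19 = 39, q_2 = 1*1 + 1 = 2.
  i=3: a_3=12, p_3 = 12*39 + 20 = 488, q_3 = 12*2 + 1 = 25.
  i=4: a_4=1, p_4 = 1*488 + 39 = 527, q_4 = 1*25 + 2 = 27.
  i=5: a_5=1, p_5 = 1*527 + 488 = 1015, q_5 = 1*27 + 25 = 52.
Check: 1015^2 - 381*52^2 = 1030225 - 1030224 = 1, so (x, y) = (1015, 52) solves the equation, and by the theorem it is the least positive solution.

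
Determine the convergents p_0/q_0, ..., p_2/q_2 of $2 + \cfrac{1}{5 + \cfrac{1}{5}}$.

2/1, 11/5, 57/26

Using the convergent recurrence p_i = a_i*p_{i-1} + p_{i-2}, q_i = a_i*q_{i-1} + q_{i-2} with p_{-2}=0, p_{-1}=1, q_{-2}=1, q_{-1}=0:
  i=0: a_0=2, p_0 = 2*1 + 0 = 2, q_0 = 2*0 + 1 = 1.
  i=1: a_1=5, p_1 = 5*2 + 1 = 11, q_1 = 5*1 + 0 = 5.
  i=2: a_2=5, p_2 = 5*11 + 2 = 57, q_2 = 5*5 + 1 = 26.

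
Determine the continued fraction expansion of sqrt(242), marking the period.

[15; (1, 1, 3, 1, 14, 1, 3, 1, 1, 30)]

Write x_i = (sqrt(242) + m_i)/d_i with (m_0, d_0) = (0, 1). a_0 = floor(sqrt(242)) = 15, since 15^2 = 225 <= 242 < 256 = 16^2.
Iterate m_{i+1} = d_i*a_i - m_i, d_{i+1} = (242 - m_{i+1}^2)/d_i, a_{i+1} = floor((a_0 + m_{i+1})/d_{i+1}):
  m_1 = 1*15 - 0 = 15, d_1 = (242 - 15^2)/1 = 17/1 = 17, a_1 = floor((15 + 15)/17) = 1.
  m_2 = 17*1 - 15 = 2, d_2 = (242 - 2^2)/17 = 238/17 = 14, a_2 = floor((15 + 2)/14) = 1.
  m_3 = 14*1 - 2 = 12, d_3 = (242 - 12^2)/14 = 98/14 = 7, a_3 = floor((15 + 12)/7) = 3.
  m_4 = 7*3 - 12 = 9, d_4 = (242 - 9^2)/7 = 161/7 = 23, a_4 = floor((15 + 9)/23) = 1.
  m_5 = 23*1 - 9 = 14, d_5 = (242 - 14^2)/23 = 46/23 = 2, a_5 = floor((15 + 14)/2) = 14.
  m_6 = 2*14 - 14 = 14, d_6 = (242 - 14^2)/2 = 46/2 = 23, a_6 = floor((15 + 14)/23) = 1.
  m_7 = 23*1 - 14 = 9, d_7 = (242 - 9^2)/23 = 161/23 = 7, a_7 = floor((15 + 9)/7) = 3.
  m_8 = 7*3 - 9 = 12, d_8 = (242 - 12^2)/7 = 98/7 = 14, a_8 = floor((15 + 12)/14) = 1.
  m_9 = 14*1 - 12 = 2, d_9 = (242 - 2^2)/14 = 238/14 = 17, a_9 = floor((15 + 2)/17) = 1.
  m_10 = 17*1 - 2 = 15, d_10 = (242 - 15^2)/17 = 17/17 = 1, a_10 = floor((15 + 15)/1) = 30.
  m_11 = 1*30 - 15 = 15, d_11 = (242 - 15^2)/1 = 17/1 = 17: (m_11, d_11) = (m_1, d_1) = (15, 17), so from here the quotients repeat a_1, ..., a_10; the period length is 10.
Hence the expansion of sqrt(242) is a_0 = 15 followed by the repeating block 1, 1, 3, 1, 14, 1, 3, 1, 1, 30 (period 10).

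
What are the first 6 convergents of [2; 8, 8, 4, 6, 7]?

2/1, 17/8, 138/65, 569/268, 3552/1673, 25433/11979

Using the convergent recurrence p_i = a_i*p_{i-1} + p_{i-2}, q_i = a_i*q_{i-1} + q_{i-2} with p_{-2}=0, p_{-1}=1, q_{-2}=1, q_{-1}=0:
  i=0: a_0=2, p_0 = 2*1 + 0 = 2, q_0 = 2*0 + 1 = 1.
  i=1: a_1=8, p_1 = 8*2 + 1 = 17, q_1 = 8*1 + 0 = 8.
  i=2: a_2=8, p_2 = 8*17 + 2 = 138, q_2 = 8*8 + 1 = 65.
  i=3: a_3=4, p_3 = 4*138 + 17 = 569, q_3 = 4*65 + 8 = 268.
  i=4: a_4=6, p_4 = 6*569 + 138 = 3552, q_4 = 6*268 + 65 = 1673.
  i=5: a_5=7, p_5 = 7*3552 + 569 = 25433, q_5 = 7*1673 + 268 = 11979.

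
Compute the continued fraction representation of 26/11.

[2; 2, 1, 3]

Run the Euclidean algorithm on 26 and 11; the successive quotients are the partial quotients a_0, a_1, ... (each step inverts the fractional part left over by the previous one):
  26 = 2*11 + 4, so a_0 = 2.
  11 = 2*4 + 3, so a_1 = 2.
  4 = 1*3 + 1, so a_2 = 1.
  3 = 3*1 + 0, so a_3 = 3.
The remainder reaches 0 after 4 divisions, so the expansion has 4 partial quotients, read off in order.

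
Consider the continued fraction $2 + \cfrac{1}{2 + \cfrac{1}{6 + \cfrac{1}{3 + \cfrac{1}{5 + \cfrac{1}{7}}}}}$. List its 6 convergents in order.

2/1, 5/2, 32/13, 101/41, 537/218, 3860/1567

Using the convergent recurrence p_i = a_i*p_{i-1} + p_{i-2}, q_i = a_i*q_{i-1} + q_{i-2} with p_{-2}=0, p_{-1}=1, q_{-2}=1, q_{-1}=0:
  i=0: a_0=2, p_0 = 2*1 + 0 = 2, q_0 = 2*0 + 1 = 1.
  i=1: a_1=2, p_1 = 2*2 + 1 = 5, q_1 = 2*1 + 0 = 2.
  i=2: a_2=6, p_2 = 6*5 + 2 = 32, q_2 = 6*2 + 1 = 13.
  i=3: a_3=3, p_3 = 3*32 + 5 = 101, q_3 = 3*13 + 2 = 41.
  i=4: a_4=5, p_4 = 5*101 + 32 = 537, q_4 = 5*41 + 13 = 218.
  i=5: a_5=7, p_5 = 7*537 + 101 = 3860, q_5 = 7*218 + 41 = 1567.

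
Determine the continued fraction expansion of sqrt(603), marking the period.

[24; (1, 1, 3, 1, 23, 1, 3, 1, 1, 48)]

Write x_i = (sqrt(603) + m_i)/d_i with (m_0, d_0) = (0, 1). a_0 = floor(sqrt(603)) = 24, since 24^2 = 576 <= 603 < 625 = 25^2.
Iterate m_{i+1} = d_i*a_i - m_i, d_{i+1} = (603 - m_{i+1}^2)/d_i, a_{i+1} = floor((a_0 + m_{i+1})/d_{i+1}):
  m_1 = 1*24 - 0 = 24, d_1 = (603 - 24^2)/1 = 27/1 = 27, a_1 = floor((24 + 24)/27) = 1.
  m_2 = 27*1 - 24 = 3, d_2 = (603 - 3^2)/27 = 594/27 = 22, a_2 = floor((24 + 3)/22) = 1.
  m_3 = 22*1 - 3 = 19, d_3 = (603 - 19^2)/22 = 242/22 = 11, a_3 = floor((24 + 19)/11) = 3.
  m_4 = 11*3 - 19 = 14, d_4 = (603 - 14^2)/11 = 407/11 = 37, a_4 = floor((24 + 14)/37) = 1.
  m_5 = 37*1 - 14 = 23, d_5 = (603 - 23^2)/37 = 74/37 = 2, a_5 = floor((24 + 23)/2) = 23.
  m_6 = 2*23 - 23 = 23, d_6 = (603 - 23^2)/2 = 74/2 = 37, a_6 = floor((24 + 23)/37) = 1.
  m_7 = 37*1 - 23 = 14, d_7 = (603 - 14^2)/37 = 407/37 = 11, a_7 = floor((24 + 14)/11) = 3.
  m_8 = 11*3 - 14 = 19, d_8 = (603 - 19^2)/11 = 242/11 = 22, a_8 = floor((24 + 19)/22) = 1.
  m_9 = 22*1 - 19 = 3, d_9 = (603 - 3^2)/22 = 594/22 = 27, a_9 = floor((24 + 3)/27) = 1.
  m_10 = 27*1 - 3 = 24, d_10 = (603 - 24^2)/27 = 27/27 = 1, a_10 = floor((24 + 24)/1) = 48.
  m_11 = 1*48 - 24 = 24, d_11 = (603 - 24^2)/1 = 27/1 = 27: (m_11, d_11) = (m_1, d_1) = (24, 27), so from here the quotients repeat a_1, ..., a_10; the period length is 10.
Hence the expansion of sqrt(603) is a_0 = 24 followed by the repeating block 1, 1, 3, 1, 23, 1, 3, 1, 1, 48 (period 10).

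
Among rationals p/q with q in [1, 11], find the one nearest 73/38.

Expand x = 73/38 as a continued fraction with the Euclidean algorithm:
  73 = 1*38 + 35, so a_0 = 1.
  38 = 1*35 + 3, so a_1 = 1.
  35 = 11*3 + 2, so a_2 = 11.
  3 = 1*2 + 1, so a_3 = 1.
  2 = 2*1 + 0, so a_4 = 2.
so x = [1; 1, 11, 1, 2].
Convergents (p_i = a_i*p_{i-1} + p_{i-2}, q_i = a_i*q_{i-1} + q_{i-2} with p_{-2}=0, p_{-1}=1, q_{-2}=1, q_{-1}=0), until the denominator exceeds 11:
  i=0: a_0=1, p_0 = 1*1 + 0 = 1, q_0 = 1*0 + 1 = 1.
  i=1: a_1=1, p_1 = 1*1 + 1 = 2, q_1 = 1*1 + 0 = 1.
  i=2: a_2=11, p_2 = 11*2 + 1 = 23, q_2 = 11*1 + 1 = 12.
q_2 = 12 > 11, so the last convergent with denominator <= 11 is p_1/q_1 = 2/1.
The closest fraction with denominator <= 11 is either p_1/q_1 or the intermediate fraction (k*p_1 + p_0)/(k*q_1 + q_0) with the largest k >= 1 whose denominator stays <= 11; these approach x as k grows, and every other convergent or intermediate fraction in range is farther away.
Largest k: floor((11 - q_0)/q_1) = floor((11 - 1)/1) = 10.
That gives (10*2 + 1)/(10*1 + 1) = 21/11.
Compare the errors: |x - 2/1| = |73*1 - 2*38|/(38*1) = 3/38, and |x - 21/11| = |73*11 - 21*38|/(38*11) = 5/418.
Cross-multiplying, 5*38 = 190 < 1254 = 3*418, so 5/418 is smaller: the intermediate fraction 21/11 is closer to x than 2/1.

21/11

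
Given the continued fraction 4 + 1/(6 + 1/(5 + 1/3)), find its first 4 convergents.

4/1, 25/6, 129/31, 412/99

Using the convergent recurrence p_i = a_i*p_{i-1} + p_{i-2}, q_i = a_i*q_{i-1} + q_{i-2} with p_{-2}=0, p_{-1}=1, q_{-2}=1, q_{-1}=0:
  i=0: a_0=4, p_0 = 4*1 + 0 = 4, q_0 = 4*0 + 1 = 1.
  i=1: a_1=6, p_1 = 6*4 + 1 = 25, q_1 = 6*1 + 0 = 6.
  i=2: a_2=5, p_2 = 5*25 + 4 = 129, q_2 = 5*6 + 1 = 31.
  i=3: a_3=3, p_3 = 3*129 + 25 = 412, q_3 = 3*31 + 6 = 99.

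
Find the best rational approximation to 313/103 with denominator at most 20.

61/20

Expand x = 313/103 as a continued fraction with the Euclidean algorithm:
  313 = 3*103 + 4, so a_0 = 3.
  103 = 25*4 + 3, so a_1 = 25.
  4 = 1*3 + 1, so a_2 = 1.
  3 = 3*1 + 0, so a_3 = 3.
so x = [3; 25, 1, 3].
Convergents (p_i = a_i*p_{i-1} + p_{i-2}, q_i = a_i*q_{i-1} + q_{i-2} with p_{-2}=0, p_{-1}=1, q_{-2}=1, q_{-1}=0), until the denominator exceeds 20:
  i=0: a_0=3, p_0 = 3*1 + 0 = 3, q_0 = 3*0 + 1 = 1.
  i=1: a_1=25, p_1 = 25*3 + 1 = 76, q_1 = 25*1 + 0 = 25.
q_1 = 25 > 20, so the last convergent with denominator <= 20 is p_0/q_0 = 3/1.
The closest fraction with denominator <= 20 is either p_0/q_0 or the intermediate fraction (k*p_0 + p_{-1})/(k*q_0 + q_{-1}) with the largest k >= 1 whose denominator stays <= 20; these approach x as k grows, and every other convergent or intermediate fraction in range is farther away.
Largest k: floor((20 - q_{-1})/q_0) = floor((20 - 0)/1) = 20 (using the seeds p_{-1} = 1, q_{-1} = 0).
That gives (20*3 + 1)/(20*1 + 0) = 61/20.
Compare the errors: |x - 3/1| = |313*1 - 3*103|/(103*1) = 4/103, and |x - 61/20| = |313*20 - 61*103|/(103*20) = 23/2060.
Cross-multiplying, 23*103 = 2369 < 8240 = 4*2060, so 23/2060 is smaller: the intermediate fraction 61/20 is closer to x than 3/1.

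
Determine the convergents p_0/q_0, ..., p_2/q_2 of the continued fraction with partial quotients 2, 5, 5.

2/1, 11/5, 57/26

Using the convergent recurrence p_i = a_i*p_{i-1} + p_{i-2}, q_i = a_i*q_{i-1} + q_{i-2} with p_{-2}=0, p_{-1}=1, q_{-2}=1, q_{-1}=0:
  i=0: a_0=2, p_0 = 2*1 + 0 = 2, q_0 = 2*0 + 1 = 1.
  i=1: a_1=5, p_1 = 5*2 + 1 = 11, q_1 = 5*1 + 0 = 5.
  i=2: a_2=5, p_2 = 5*11 + 2 = 57, q_2 = 5*5 + 1 = 26.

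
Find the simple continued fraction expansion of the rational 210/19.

Run the Euclidean algorithm on 210 and 19; the successive quotients are the partial quotients a_0, a_1, ... (each step inverts the fractional part left over by the previous one):
  210 = 11*19 + 1, so a_0 = 11.
  19 = 19*1 + 0, so a_1 = 19.
The remainder reaches 0 after 2 divisions, so the expansion has 2 partial quotients, read off in order.

[11; 19]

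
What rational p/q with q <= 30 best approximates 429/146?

Expand x = 429/146 as a continued fraction with the Euclidean algorithm:
  429 = 2*146 + 137, so a_0 = 2.
  146 = 1*137 + 9, so a_1 = 1.
  137 = 15*9 + 2, so a_2 = 15.
  9 = 4*2 + 1, so a_3 = 4.
  2 = 2*1 + 0, so a_4 = 2.
so x = [2; 1, 15, 4, 2].
Convergents (p_i = a_i*p_{i-1} + p_{i-2}, q_i = a_i*q_{i-1} + q_{i-2} with p_{-2}=0, p_{-1}=1, q_{-2}=1, q_{-1}=0), until the denominator exceeds 30:
  i=0: a_0=2, p_0 = 2*1 + 0 = 2, q_0 = 2*0 + 1 = 1.
  i=1: a_1=1, p_1 = 1*2 + 1 = 3, q_1 = 1*1 + 0 = 1.
  i=2: a_2=15, p_2 = 15*3 + 2 = 47, q_2 = 15*1 + 1 = 16.
  i=3: a_3=4, p_3 = 4*47 + 3 = 191, q_3 = 4*16 + 1 = 65.
q_3 = 65 > 30, so the last convergent with denominator <= 30 is p_2/q_2 = 47/16.
The closest fraction with denominator <= 30 is either p_2/q_2 or the intermediate fraction (k*p_2 + p_1)/(k*q_2 + q_1) with the largest k >= 1 whose denominator stays <= 30; these approach x as k grows, and every other convergent or intermediate fraction in range is farther away.
Largest k: floor((30 - q_1)/q_2) = floor((30 - 1)/16) = 1.
That gives (1*47 + 3)/(1*16 + 1) = 50/17.
Compare the errors: |x - 47/16| = |429*16 - 47*146|/(146*16) = 2/2336, and |x - 50/17| = |429*17 - 50*146|/(146*17) = 7/2482.
Cross-multiplying, 2*2482 = 4964 < 16352 = 7*2336, so 2/2336 is smaller: the convergent 47/16 is closer to x than 50/17.

47/16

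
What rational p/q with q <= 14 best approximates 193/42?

Expand x = 193/42 as a continued fraction with the Euclidean algorithm:
  193 = 4*42 + 25, so a_0 = 4.
  42 = 1*25 + 17, so a_1 = 1.
  25 = 1*17 + 8, so a_2 = 1.
  17 = 2*8 + 1, so a_3 = 2.
  8 = 8*1 + 0, so a_4 = 8.
so x = [4; 1, 1, 2, 8].
Convergents (p_i = a_i*p_{i-1} + p_{i-2}, q_i = a_i*q_{i-1} + q_{i-2} with p_{-2}=0, p_{-1}=1, q_{-2}=1, q_{-1}=0), until the denominator exceeds 14:
  i=0: a_0=4, p_0 = 4*1 + 0 = 4, q_0 = 4*0 + 1 = 1.
  i=1: a_1=1, p_1 = 1*4 + 1 = 5, q_1 = 1*1 + 0 = 1.
  i=2: a_2=1, p_2 = 1*5 + 4 = 9, q_2 = 1*1 + 1 = 2.
  i=3: a_3=2, p_3 = 2*9 + 5 = 23, q_3 = 2*2 + 1 = 5.
  i=4: a_4=8, p_4 = 8*23 + 9 = 193, q_4 = 8*5 + 2 = 42.
q_4 = 42 > 14, so the last convergent with denominator <= 14 is p_3/q_3 = 23/5.
The closest fraction with denominator <= 14 is either p_3/q_3 or the intermediate fraction (k*p_3 + p_2)/(k*q_3 + q_2) with the largest k >= 1 whose denominator stays <= 14; these approach x as k grows, and every other convergent or intermediate fraction in range is farther away.
Largest k: floor((14 - q_2)/q_3) = floor((14 - 2)/5) = 2.
That gives (2*23 + 9)/(2*5 + 2) = 55/12.
Compare the errors: |x - 23/5| = |193*5 - 23*42|/(42*5) = 1/210, and |x - 55/12| = |193*12 - 55*42|/(42*12) = 6/504.
Cross-multiplying, 1*504 = 504 < 1260 = 6*210, so 1/210 is smaller: the convergent 23/5 is closer to x than 55/12.

23/5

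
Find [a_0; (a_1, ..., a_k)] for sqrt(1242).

Write x_i = (sqrt(1242) + m_i)/d_i with (m_0, d_0) = (0, 1). a_0 = floor(sqrt(1242)) = 35, since 35^2 = 1225 <= 1242 < 1296 = 36^2.
Iterate m_{i+1} = d_i*a_i - m_i, d_{i+1} = (1242 - m_{i+1}^2)/d_i, a_{i+1} = floor((a_0 + m_{i+1})/d_{i+1}):
  m_1 = 1*35 - 0 = 35, d_1 = (1242 - 35^2)/1 = 17/1 = 17, a_1 = floor((35 + 35)/17) = 4.
  m_2 = 17*4 - 35 = 33, d_2 = (1242 - 33^2)/17 = 153/17 = 9, a_2 = floor((35 + 33)/9) = 7.
  m_3 = 9*7 - 33 = 30, d_3 = (1242 - 30^2)/9 = 342/9 = 38, a_3 = floor((35 + 30)/38) = 1.
  m_4 = 38*1 - 30 = 8, d_4 = (1242 - 8^2)/38 = 1178/38 = 31, a_4 = floor((35 + 8)/31) = 1.
  m_5 = 31*1 - 8 = 23, d_5 = (1242 - 23^2)/31 = 713/31 = 23, a_5 = floor((35 + 23)/23) = 2.
  m_6 = 23*2 - 23 = 23, d_6 = (1242 - 23^2)/23 = 713/23 = 31, a_6 = floor((35 + 23)/31) = 1.
  m_7 = 31*1 - 23 = 8, d_7 = (1242 - 8^2)/31 = 1178/31 = 38, a_7 = floor((35 + 8)/38) = 1.
  m_8 = 38*1 - 8 = 30, d_8 = (1242 - 30^2)/38 = 342/38 = 9, a_8 = floor((35 + 30)/9) = 7.
  m_9 = 9*7 - 30 = 33, d_9 = (1242 - 33^2)/9 = 153/9 = 17, a_9 = floor((35 + 33)/17) = 4.
  m_10 = 17*4 - 33 = 35, d_10 = (1242 - 35^2)/17 = 17/17 = 1, a_10 = floor((35 + 35)/1) = 70.
  m_11 = 1*70 - 35 = 35, d_11 = (1242 - 35^2)/1 = 17/1 = 17: (m_11, d_11) = (m_1, d_1) = (35, 17), so from here the quotients repeat a_1, ..., a_10; the period length is 10.
Hence the expansion of sqrt(1242) is a_0 = 35 followed by the repeating block 4, 7, 1, 1, 2, 1, 1, 7, 4, 70 (period 10).

[35; (4, 7, 1, 1, 2, 1, 1, 7, 4, 70)]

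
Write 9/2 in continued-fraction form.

[4; 2]

Run the Euclidean algorithm on 9 and 2; the successive quotients are the partial quotients a_0, a_1, ... (each step inverts the fractional part left over by the previous one):
  9 = 4*2 + 1, so a_0 = 4.
  2 = 2*1 + 0, so a_1 = 2.
The remainder reaches 0 after 2 divisions, so the expansion has 2 partial quotients, read off in order.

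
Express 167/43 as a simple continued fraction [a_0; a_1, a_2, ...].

[3; 1, 7, 1, 1, 2]

Run the Euclidean algorithm on 167 and 43; the successive quotients are the partial quotients a_0, a_1, ... (each step inverts the fractional part left over by the previous one):
  167 = 3*43 + 38, so a_0 = 3.
  43 = 1*38 + 5, so a_1 = 1.
  38 = 7*5 + 3, so a_2 = 7.
  5 = 1*3 + 2, so a_3 = 1.
  3 = 1*2 + 1, so a_4 = 1.
  2 = 2*1 + 0, so a_5 = 2.
The remainder reaches 0 after 6 divisions, so the expansion has 6 partial quotients, read off in order.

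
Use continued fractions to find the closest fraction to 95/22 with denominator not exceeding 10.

13/3

Expand x = 95/22 as a continued fraction with the Euclidean algorithm:
  95 = 4*22 + 7, so a_0 = 4.
  22 = 3*7 + 1, so a_1 = 3.
  7 = 7*1 + 0, so a_2 = 7.
so x = [4; 3, 7].
Convergents (p_i = a_i*p_{i-1} + p_{i-2}, q_i = a_i*q_{i-1} + q_{i-2} with p_{-2}=0, p_{-1}=1, q_{-2}=1, q_{-1}=0), until the denominator exceeds 10:
  i=0: a_0=4, p_0 = 4*1 + 0 = 4, q_0 = 4*0 + 1 = 1.
  i=1: a_1=3, p_1 = 3*4 + 1 = 13, q_1 = 3*1 + 0 = 3.
  i=2: a_2=7, p_2 = 7*13 + 4 = 95, q_2 = 7*3 + 1 = 22.
q_2 = 22 > 10, so the last convergent with denominator <= 10 is p_1/q_1 = 13/3.
The closest fraction with denominator <= 10 is either p_1/q_1 or the intermediate fraction (k*p_1 + p_0)/(k*q_1 + q_0) with the largest k >= 1 whose denominator stays <= 10; these approach x as k grows, and every other convergent or intermediate fraction in range is farther away.
Largest k: floor((10 - q_0)/q_1) = floor((10 - 1)/3) = 3.
That gives (3*13 + 4)/(3*3 + 1) = 43/10.
Compare the errors: |x - 13/3| = |95*3 - 13*22|/(22*3) = 1/66, and |x - 43/10| = |95*10 - 43*22|/(22*10) = 4/220.
Cross-multiplying, 1*220 = 220 < 264 = 4*66, so 1/66 is smaller: the convergent 13/3 is closer to x than 43/10.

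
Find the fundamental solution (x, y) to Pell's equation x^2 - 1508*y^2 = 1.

(x, y) = (233, 6)

First expand sqrt(1508) as a continued fraction. With x_i = (sqrt(1508) + m_i)/d_i and (m_0, d_0) = (0, 1): a_0 = floor(sqrt(1508)) = 38, since 38^2 = 1444 <= 1508 < 1521 = 39^2.
Iterate m_{i+1} = d_i*a_i - m_i, d_{i+1} = (1508 - m_{i+1}^2)/d_i, a_{i+1} = floor((a_0 + m_{i+1})/d_{i+1}):
  m_1 = 1*38 - 0 = 38, d_1 = (1508 - 38^2)/1 = 64/1 = 64, a_1 = floor((38 + 38)/64) = 1.
  m_2 = 64*1 - 38 = 26, d_2 = (1508 - 26^2)/64 = 832/64 = 13, a_2 = floor((38 + 26)/13) = 4.
  m_3 = 13*4 - 26 = 26, d_3 = (1508 - 26^2)/13 = 832/13 = 64, a_3 = floor((38 + 26)/64) = 1.
  m_4 = 64*1 - 26 = 38, d_4 = (1508 - 38^2)/64 = 64/64 = 1, a_4 = floor((38 + 38)/1) = 76.
  m_5 = 1*76 - 38 = 38, d_5 = (1508 - 38^2)/1 = 64/1 = 64: (m_5, d_5) = (m_1, d_1) = (38, 64), so from here the quotients repeat a_1, ..., a_4; the period length is 4.
So sqrt(1508) = [38; (1, 4, 1, 76)] with period length k = 4.
k is even, so the fundamental solution of x^2 - 1508y^2 = 1 is (p_{k-1}, q_{k-1}) = (p_3, q_3); compute convergents through index 3.
Convergents (p_i = a_i*p_{i-1} + p_{i-2}, q_i = a_i*q_{i-1} + q_{i-2} with p_{-2}=0, p_{-1}=1, q_{-2}=1, q_{-1}=0):
  i=0: a_0=38, p_0 = 38*1 + 0 = 38, q_0 = 38*0 + 1 = 1.
  i=1: a_1=1, p_1 = 1*38 + 1 = 39, q_1 = 1*1 + 0 = 1.
  i=2: a_2=4, p_2 = 4*39 + 38 = 194, q_2 = 4*1 + 1 = 5.
  i=3: a_3=1, p_3 = 1*194 + 39 = 233, q_3 = 1*5 + 1 = 6.
Check: 233^2 - 1508*6^2 = 54289 - 54288 = 1, so (x, y) = (233, 6) solves the equation, and by the theorem it is the least positive solution.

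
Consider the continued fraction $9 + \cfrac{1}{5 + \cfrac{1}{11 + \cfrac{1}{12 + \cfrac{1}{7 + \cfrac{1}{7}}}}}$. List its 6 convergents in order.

9/1, 46/5, 515/56, 6226/677, 44097/4795, 314905/34242

Using the convergent recurrence p_i = a_i*p_{i-1} + p_{i-2}, q_i = a_i*q_{i-1} + q_{i-2} with p_{-2}=0, p_{-1}=1, q_{-2}=1, q_{-1}=0:
  i=0: a_0=9, p_0 = 9*1 + 0 = 9, q_0 = 9*0 + 1 = 1.
  i=1: a_1=5, p_1 = 5*9 + 1 = 46, q_1 = 5*1 + 0 = 5.
  i=2: a_2=11, p_2 = 11*46 + 9 = 515, q_2 = 11*5 + 1 = 56.
  i=3: a_3=12, p_3 = 12*515 + 46 = 6226, q_3 = 12*56 + 5 = 677.
  i=4: a_4=7, p_4 = 7*6226 + 515 = 44097, q_4 = 7*677 + 56 = 4795.
  i=5: a_5=7, p_5 = 7*44097 + 6226 = 314905, q_5 = 7*4795 + 677 = 34242.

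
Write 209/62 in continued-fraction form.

Run the Euclidean algorithm on 209 and 62; the successive quotients are the partial quotients a_0, a_1, ... (each step inverts the fractional part left over by the previous one):
  209 = 3*62 + 23, so a_0 = 3.
  62 = 2*23 + 16, so a_1 = 2.
  23 = 1*16 + 7, so a_2 = 1.
  16 = 2*7 + 2, so a_3 = 2.
  7 = 3*2 + 1, so a_4 = 3.
  2 = 2*1 + 0, so a_5 = 2.
The remainder reaches 0 after 6 divisions, so the expansion has 6 partial quotients, read off in order.

[3; 2, 1, 2, 3, 2]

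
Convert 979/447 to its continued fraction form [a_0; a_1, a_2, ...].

[2; 5, 3, 1, 6, 3]

Run the Euclidean algorithm on 979 and 447; the successive quotients are the partial quotients a_0, a_1, ... (each step inverts the fractional part left over by the previous one):
  979 = 2*447 + 85, so a_0 = 2.
  447 = 5*85 + 22, so a_1 = 5.
  85 = 3*22 + 19, so a_2 = 3.
  22 = 1*19 + 3, so a_3 = 1.
  19 = 6*3 + 1, so a_4 = 6.
  3 = 3*1 + 0, so a_5 = 3.
The remainder reaches 0 after 6 divisions, so the expansion has 6 partial quotients, read off in order.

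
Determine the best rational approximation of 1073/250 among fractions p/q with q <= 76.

Expand x = 1073/250 as a continued fraction with the Euclidean algorithm:
  1073 = 4*250 + 73, so a_0 = 4.
  250 = 3*73 + 31, so a_1 = 3.
  73 = 2*31 + 11, so a_2 = 2.
  31 = 2*11 + 9, so a_3 = 2.
  11 = 1*9 + 2, so a_4 = 1.
  9 = 4*2 + 1, so a_5 = 4.
  2 = 2*1 + 0, so a_6 = 2.
so x = [4; 3, 2, 2, 1, 4, 2].
Convergents (p_i = a_i*p_{i-1} + p_{i-2}, q_i = a_i*q_{i-1} + q_{i-2} with p_{-2}=0, p_{-1}=1, q_{-2}=1, q_{-1}=0), until the denominator exceeds 76:
  i=0: a_0=4, p_0 = 4*1 + 0 = 4, q_0 = 4*0 + 1 = 1.
  i=1: a_1=3, p_1 = 3*4 + 1 = 13, q_1 = 3*1 + 0 = 3.
  i=2: a_2=2, p_2 = 2*13 + 4 = 30, q_2 = 2*3 + 1 = 7.
  i=3: a_3=2, p_3 = 2*30 + 13 = 73, q_3 = 2*7 + 3 = 17.
  i=4: a_4=1, p_4 = 1*73 + 30 = 103, q_4 = 1*17 + 7 = 24.
  i=5: a_5=4, p_5 = 4*103 + 73 = 485, q_5 = 4*24 + 17 = 113.
q_5 = 113 > 76, so the last convergent with denominator <= 76 is p_4/q_4 = 103/24.
The closest fraction with denominator <= 76 is either p_4/q_4 or the intermediate fraction (k*p_4 + p_3)/(k*q_4 + q_3) with the largest k >= 1 whose denominator stays <= 76; these approach x as k grows, and every other convergent or intermediate fraction in range is farther away.
Largest k: floor((76 - q_3)/q_4) = floor((76 - 17)/24) = 2.
That gives (2*103 + 73)/(2*24 + 17) = 279/65.
Compare the errors: |x - 103/24| = |1073*24 - 103*250|/(250*24) = 2/6000, and |x - 279/65| = |1073*65 - 279*250|/(250*65) = 5/16250.
Cross-multiplying, 5*6000 = 30000 < 32500 = 2*16250, so 5/16250 is smaller: the intermediate fraction 279/65 is closer to x than 103/24.

279/65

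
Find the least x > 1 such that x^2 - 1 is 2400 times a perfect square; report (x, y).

First expand sqrt(2400) as a continued fraction. With x_i = (sqrt(2400) + m_i)/d_i and (m_0, d_0) = (0, 1): a_0 = floor(sqrt(2400)) = 48, since 48^2 = 2304 <= 2400 < 2401 = 49^2.
Iterate m_{i+1} = d_i*a_i - m_i, d_{i+1} = (2400 - m_{i+1}^2)/d_i, a_{i+1} = floor((a_0 + m_{i+1})/d_{i+1}):
  m_1 = 1*48 - 0 = 48, d_1 = (2400 - 48^2)/1 = 96/1 = 96, a_1 = floor((48 + 48)/96) = 1.
  m_2 = 96*1 - 48 = 48, d_2 = (2400 - 48^2)/96 = 96/96 = 1, a_2 = floor((48 + 48)/1) = 96.
  m_3 = 1*96 - 48 = 48, d_3 = (2400 - 48^2)/1 = 96/1 = 96: (m_3, d_3) = (m_1, d_1) = (48, 96), so from here the quotients repeat a_1, a_2; the period length is 2.
So sqrt(2400) = [48; (1, 96)] with period length k = 2.
k is even, so the fundamental solution of x^2 - 2400y^2 = 1 is (p_{k-1}, q_{k-1}) = (p_1, q_1); compute convergents through index 1.
Convergents (p_i = a_i*p_{i-1} + p_{i-2}, q_i = a_i*q_{i-1} + q_{i-2} with p_{-2}=0, p_{-1}=1, q_{-2}=1, q_{-1}=0):
  i=0: a_0=48, p_0 = 48*1 + 0 = 48, q_0 = 48*0 + 1 = 1.
  i=1: a_1=1, p_1 = 1*48 + 1 = 49, q_1 = 1*1 + 0 = 1.
Check: 49^2 - 2400*1^2 = 2401 - 2400 = 1, so (x, y) = (49, 1) solves the equation, and by the theorem it is the least positive solution.

(x, y) = (49, 1)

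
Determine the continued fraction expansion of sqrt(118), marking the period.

[10; (1, 6, 3, 2, 10, 2, 3, 6, 1, 20)]

Write x_i = (sqrt(118) + m_i)/d_i with (m_0, d_0) = (0, 1). a_0 = floor(sqrt(118)) = 10, since 10^2 = 100 <= 118 < 121 = 11^2.
Iterate m_{i+1} = d_i*a_i - m_i, d_{i+1} = (118 - m_{i+1}^2)/d_i, a_{i+1} = floor((a_0 + m_{i+1})/d_{i+1}):
  m_1 = 1*10 - 0 = 10, d_1 = (118 - 10^2)/1 = 18/1 = 18, a_1 = floor((10 + 10)/18) = 1.
  m_2 = 18*1 - 10 = 8, d_2 = (118 - 8^2)/18 = 54/18 = 3, a_2 = floor((10 + 8)/3) = 6.
  m_3 = 3*6 - 8 = 10, d_3 = (118 - 10^2)/3 = 18/3 = 6, a_3 = floor((10 + 10)/6) = 3.
  m_4 = 6*3 - 10 = 8, d_4 = (118 - 8^2)/6 = 54/6 = 9, a_4 = floor((10 + 8)/9) = 2.
  m_5 = 9*2 - 8 = 10, d_5 = (118 - 10^2)/9 = 18/9 = 2, a_5 = floor((10 + 10)/2) = 10.
  m_6 = 2*10 - 10 = 10, d_6 = (118 - 10^2)/2 = 18/2 = 9, a_6 = floor((10 + 10)/9) = 2.
  m_7 = 9*2 - 10 = 8, d_7 = (118 - 8^2)/9 = 54/9 = 6, a_7 = floor((10 + 8)/6) = 3.
  m_8 = 6*3 - 8 = 10, d_8 = (118 - 10^2)/6 = 18/6 = 3, a_8 = floor((10 + 10)/3) = 6.
  m_9 = 3*6 - 10 = 8, d_9 = (118 - 8^2)/3 = 54/3 = 18, a_9 = floor((10 + 8)/18) = 1.
  m_10 = 18*1 - 8 = 10, d_10 = (118 - 10^2)/18 = 18/18 = 1, a_10 = floor((10 + 10)/1) = 20.
  m_11 = 1*20 - 10 = 10, d_11 = (118 - 10^2)/1 = 18/1 = 18: (m_11, d_11) = (m_1, d_1) = (10, 18), so from here the quotients repeat a_1, ..., a_10; the period length is 10.
Hence the expansion of sqrt(118) is a_0 = 10 followed by the repeating block 1, 6, 3, 2, 10, 2, 3, 6, 1, 20 (period 10).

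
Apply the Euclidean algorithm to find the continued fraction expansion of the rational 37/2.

Run the Euclidean algorithm on 37 and 2; the successive quotients are the partial quotients a_0, a_1, ... (each step inverts the fractional part left over by the previous one):
  37 = 18*2 + 1, so a_0 = 18.
  2 = 2*1 + 0, so a_1 = 2.
The remainder reaches 0 after 2 divisions, so the expansion has 2 partial quotients, read off in order.

[18; 2]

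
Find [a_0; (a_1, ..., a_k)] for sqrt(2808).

Write x_i = (sqrt(2808) + m_i)/d_i with (m_0, d_0) = (0, 1). a_0 = floor(sqrt(2808)) = 52, since 52^2 = 2704 <= 2808 < 2809 = 53^2.
Iterate m_{i+1} = d_i*a_i - m_i, d_{i+1} = (2808 - m_{i+1}^2)/d_i, a_{i+1} = floor((a_0 + m_{i+1})/d_{i+1}):
  m_1 = 1*52 - 0 = 52, d_1 = (2808 - 52^2)/1 = 104/1 = 104, a_1 = floor((52 + 52)/104) = 1.
  m_2 = 104*1 - 52 = 52, d_2 = (2808 - 52^2)/104 = 104/104 = 1, a_2 = floor((52 + 52)/1) = 104.
  m_3 = 1*104 - 52 = 52, d_3 = (2808 - 52^2)/1 = 104/1 = 104: (m_3, d_3) = (m_1, d_1) = (52, 104), so from here the quotients repeat a_1, a_2; the period length is 2.
Hence the expansion of sqrt(2808) is a_0 = 52 followed by the repeating block 1, 104 (period 2).

[52; (1, 104)]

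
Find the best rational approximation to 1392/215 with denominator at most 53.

Expand x = 1392/215 as a continued fraction with the Euclidean algorithm:
  1392 = 6*215 + 102, so a_0 = 6.
  215 = 2*102 + 11, so a_1 = 2.
  102 = 9*11 + 3, so a_2 = 9.
  11 = 3*3 + 2, so a_3 = 3.
  3 = 1*2 + 1, so a_4 = 1.
  2 = 2*1 + 0, so a_5 = 2.
so x = [6; 2, 9, 3, 1, 2].
Convergents (p_i = a_i*p_{i-1} + p_{i-2}, q_i = a_i*q_{i-1} + q_{i-2} with p_{-2}=0, p_{-1}=1, q_{-2}=1, q_{-1}=0), until the denominator exceeds 53:
  i=0: a_0=6, p_0 = 6*1 + 0 = 6, q_0 = 6*0 + 1 = 1.
  i=1: a_1=2, p_1 = 2*6 + 1 = 13, q_1 = 2*1 + 0 = 2.
  i=2: a_2=9, p_2 = 9*13 + 6 = 123, q_2 = 9*2 + 1 = 19.
  i=3: a_3=3, p_3 = 3*123 + 13 = 382, q_3 = 3*19 + 2 = 59.
q_3 = 59 > 53, so the last convergent with denominator <= 53 is p_2/q_2 = 123/19.
The closest fraction with denominator <= 53 is either p_2/q_2 or the intermediate fraction (k*p_2 + p_1)/(k*q_2 + q_1) with the largest k >= 1 whose denominator stays <= 53; these approach x as k grows, and every other convergent or intermediate fraction in range is farther away.
Largest k: floor((53 - q_1)/q_2) = floor((53 - 2)/19) = 2.
That gives (2*123 + 13)/(2*19 + 2) = 259/40.
Compare the errors: |x - 123/19| = |1392*19 - 123*215|/(215*19) = 3/4085, and |x - 259/40| = |1392*40 - 259*215|/(215*40) = 5/8600.
Cross-multiplying, 5*4085 = 20425 < 25800 = 3*8600, so 5/8600 is smaller: the intermediate fraction 259/40 is closer to x than 123/19.

259/40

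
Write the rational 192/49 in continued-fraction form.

Run the Euclidean algorithm on 192 and 49; the successive quotients are the partial quotients a_0, a_1, ... (each step inverts the fractional part left over by the previous one):
  192 = 3*49 + 45, so a_0 = 3.
  49 = 1*45 + 4, so a_1 = 1.
  45 = 11*4 + 1, so a_2 = 11.
  4 = 4*1 + 0, so a_3 = 4.
The remainder reaches 0 after 4 divisions, so the expansion has 4 partial quotients, read off in order.

[3; 1, 11, 4]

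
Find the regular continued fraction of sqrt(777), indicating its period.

Write x_i = (sqrt(777) + m_i)/d_i with (m_0, d_0) = (0, 1). a_0 = floor(sqrt(777)) = 27, since 27^2 = 729 <= 777 < 784 = 28^2.
Iterate m_{i+1} = d_i*a_i - m_i, d_{i+1} = (777 - m_{i+1}^2)/d_i, a_{i+1} = floor((a_0 + m_{i+1})/d_{i+1}):
  m_1 = 1*27 - 0 = 27, d_1 = (777 - 27^2)/1 = 48/1 = 48, a_1 = floor((27 + 27)/48) = 1.
  m_2 = 48*1 - 27 = 21, d_2 = (777 - 21^2)/48 = 336/48 = 7, a_2 = floor((27 + 21)/7) = 6.
  m_3 = 7*6 - 21 = 21, d_3 = (777 - 21^2)/7 = 336/7 = 48, a_3 = floor((27 + 21)/48) = 1.
  m_4 = 48*1 - 21 = 27, d_4 = (777 - 27^2)/48 = 48/48 = 1, a_4 = floor((27 + 27)/1) = 54.
  m_5 = 1*54 - 27 = 27, d_5 = (777 - 27^2)/1 = 48/1 = 48: (m_5, d_5) = (m_1, d_1) = (27, 48), so from here the quotients repeat a_1, ..., a_4; the period length is 4.
Hence the expansion of sqrt(777) is a_0 = 27 followed by the repeating block 1, 6, 1, 54 (period 4).

[27; (1, 6, 1, 54)]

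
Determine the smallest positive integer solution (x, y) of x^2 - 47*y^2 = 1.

First expand sqrt(47) as a continued fraction. With x_i = (sqrt(47) + m_i)/d_i and (m_0, d_0) = (0, 1): a_0 = floor(sqrt(47)) = 6, since 6^2 = 36 <= 47 < 49 = 7^2.
Iterate m_{i+1} = d_i*a_i - m_i, d_{i+1} = (47 - m_{i+1}^2)/d_i, a_{i+1} = floor((a_0 + m_{i+1})/d_{i+1}):
  m_1 = 1*6 - 0 = 6, d_1 = (47 - 6^2)/1 = 11/1 = 11, a_1 = floor((6 + 6)/11) = 1.
  m_2 = 11*1 - 6 = 5, d_2 = (47 - 5^2)/11 = 22/11 = 2, a_2 = floor((6 + 5)/2) = 5.
  m_3 = 2*5 - 5 = 5, d_3 = (47 - 5^2)/2 = 22/2 = 11, a_3 = floor((6 + 5)/11) = 1.
  m_4 = 11*1 - 5 = 6, d_4 = (47 - 6^2)/11 = 11/11 = 1, a_4 = floor((6 + 6)/1) = 12.
  m_5 = 1*12 - 6 = 6, d_5 = (47 - 6^2)/1 = 11/1 = 11: (m_5, d_5) = (m_1, d_1) = (6, 11), so from here the quotients repeat a_1, ..., a_4; the period length is 4.
So sqrt(47) = [6; (1, 5, 1, 12)] with period length k = 4.
k is even, so the fundamental solution of x^2 - 47y^2 = 1 is (p_{k-1}, q_{k-1}) = (p_3, q_3); compute convergents through index 3.
Convergents (p_i = a_i*p_{i-1} + p_{i-2}, q_i = a_i*q_{i-1} + q_{i-2} with p_{-2}=0, p_{-1}=1, q_{-2}=1, q_{-1}=0):
  i=0: a_0=6, p_0 = 6*1 + 0 = 6, q_0 = 6*0 + 1 = 1.
  i=1: a_1=1, p_1 = 1*6 + 1 = 7, q_1 = 1*1 + 0 = 1.
  i=2: a_2=5, p_2 = 5*7 + 6 = 41, q_2 = 5*1 + 1 = 6.
  i=3: a_3=1, p_3 = 1*41 + 7 = 48, q_3 = 1*6 + 1 = 7.
Check: 48^2 - 47*7^2 = 2304 - 2303 = 1, so (x, y) = (48, 7) solves the equation, and by the theorem it is the least positive solution.

(x, y) = (48, 7)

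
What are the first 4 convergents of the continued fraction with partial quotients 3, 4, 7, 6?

3/1, 13/4, 94/29, 577/178

Using the convergent recurrence p_i = a_i*p_{i-1} + p_{i-2}, q_i = a_i*q_{i-1} + q_{i-2} with p_{-2}=0, p_{-1}=1, q_{-2}=1, q_{-1}=0:
  i=0: a_0=3, p_0 = 3*1 + 0 = 3, q_0 = 3*0 + 1 = 1.
  i=1: a_1=4, p_1 = 4*3 + 1 = 13, q_1 = 4*1 + 0 = 4.
  i=2: a_2=7, p_2 = 7*13 + 3 = 94, q_2 = 7*4 + 1 = 29.
  i=3: a_3=6, p_3 = 6*94 + 13 = 577, q_3 = 6*29 + 4 = 178.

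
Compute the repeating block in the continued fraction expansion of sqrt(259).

Write x_i = (sqrt(259) + m_i)/d_i with (m_0, d_0) = (0, 1). a_0 = floor(sqrt(259)) = 16, since 16^2 = 256 <= 259 < 289 = 17^2.
Iterate m_{i+1} = d_i*a_i - m_i, d_{i+1} = (259 - m_{i+1}^2)/d_i, a_{i+1} = floor((a_0 + m_{i+1})/d_{i+1}):
  m_1 = 1*16 - 0 = 16, d_1 = (259 - 16^2)/1 = 3/1 = 3, a_1 = floor((16 + 16)/3) = 10.
  m_2 = 3*10 - 16 = 14, d_2 = (259 - 14^2)/3 = 63/3 = 21, a_2 = floor((16 + 14)/21) = 1.
  m_3 = 21*1 - 14 = 7, d_3 = (259 - 7^2)/21 = 210/21 = 10, a_3 = floor((16 + 7)/10) = 2.
  m_4 = 10*2 - 7 = 13, d_4 = (259 - 13^2)/10 = 90/10 = 9, a_4 = floor((16 + 13)/9) = 3.
  m_5 = 9*3 - 13 = 14, d_5 = (259 - 14^2)/9 = 63/9 = 7, a_5 = floor((16 + 14)/7) = 4.
  m_6 = 7*4 - 14 = 14, d_6 = (259 - 14^2)/7 = 63/7 = 9, a_6 = floor((16 + 14)/9) = 3.
  m_7 = 9*3 - 14 = 13, d_7 = (259 - 13^2)/9 = 90/9 = 10, a_7 = floor((16 + 13)/10) = 2.
  m_8 = 10*2 - 13 = 7, d_8 = (259 - 7^2)/10 = 210/10 = 21, a_8 = floor((16 + 7)/21) = 1.
  m_9 = 21*1 - 7 = 14, d_9 = (259 - 14^2)/21 = 63/21 = 3, a_9 = floor((16 + 14)/3) = 10.
  m_10 = 3*10 - 14 = 16, d_10 = (259 - 16^2)/3 = 3/3 = 1, a_10 = floor((16 + 16)/1) = 32.
  m_11 = 1*32 - 16 = 16, d_11 = (259 - 16^2)/1 = 3/1 = 3: (m_11, d_11) = (m_1, d_1) = (16, 3), so from here the quotients repeat a_1, ..., a_10; the period length is 10.
Hence the expansion of sqrt(259) is a_0 = 16 followed by the repeating block 10, 1, 2, 3, 4, 3, 2, 1, 10, 32 (period 10).

[16; (10, 1, 2, 3, 4, 3, 2, 1, 10, 32)]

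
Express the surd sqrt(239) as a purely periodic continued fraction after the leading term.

[15; (2, 5, 1, 2, 4, 15, 4, 2, 1, 5, 2, 30)]

Write x_i = (sqrt(239) + m_i)/d_i with (m_0, d_0) = (0, 1). a_0 = floor(sqrt(239)) = 15, since 15^2 = 225 <= 239 < 256 = 16^2.
Iterate m_{i+1} = d_i*a_i - m_i, d_{i+1} = (239 - m_{i+1}^2)/d_i, a_{i+1} = floor((a_0 + m_{i+1})/d_{i+1}):
  m_1 = 1*15 - 0 = 15, d_1 = (239 - 15^2)/1 = 14/1 = 14, a_1 = floor((15 + 15)/14) = 2.
  m_2 = 14*2 - 15 = 13, d_2 = (239 - 13^2)/14 = 70/14 = 5, a_2 = floor((15 + 13)/5) = 5.
  m_3 = 5*5 - 13 = 12, d_3 = (239 - 12^2)/5 = 95/5 = 19, a_3 = floor((15 + 12)/19) = 1.
  m_4 = 19*1 - 12 = 7, d_4 = (239 - 7^2)/19 = 190/19 = 10, a_4 = floor((15 + 7)/10) = 2.
  m_5 = 10*2 - 7 = 13, d_5 = (239 - 13^2)/10 = 70/10 = 7, a_5 = floor((15 + 13)/7) = 4.
  m_6 = 7*4 - 13 = 15, d_6 = (239 - 15^2)/7 = 14/7 = 2, a_6 = floor((15 + 15)/2) = 15.
  m_7 = 2*15 - 15 = 15, d_7 = (239 - 15^2)/2 = 14/2 = 7, a_7 = floor((15 + 15)/7) = 4.
  m_8 = 7*4 - 15 = 13, d_8 = (239 - 13^2)/7 = 70/7 = 10, a_8 = floor((15 + 13)/10) = 2.
  m_9 = 10*2 - 13 = 7, d_9 = (239 - 7^2)/10 = 190/10 = 19, a_9 = floor((15 + 7)/19) = 1.
  m_10 = 19*1 - 7 = 12, d_10 = (239 - 12^2)/19 = 95/19 = 5, a_10 = floor((15 + 12)/5) = 5.
  m_11 = 5*5 - 12 = 13, d_11 = (239 - 13^2)/5 = 70/5 = 14, a_11 = floor((15 + 13)/14) = 2.
  m_12 = 14*2 - 13 = 15, d_12 = (239 - 15^2)/14 = 14/14 = 1, a_12 = floor((15 + 15)/1) = 30.
  m_13 = 1*30 - 15 = 15, d_13 = (239 - 15^2)/1 = 14/1 = 14: (m_13, d_13) = (m_1, d_1) = (15, 14), so from here the quotients repeat a_1, ..., a_12; the period length is 12.
Hence the expansion of sqrt(239) is a_0 = 15 followed by the repeating block 2, 5, 1, 2, 4, 15, 4, 2, 1, 5, 2, 30 (period 12).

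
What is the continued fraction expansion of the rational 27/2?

Run the Euclidean algorithm on 27 and 2; the successive quotients are the partial quotients a_0, a_1, ... (each step inverts the fractional part left over by the previous one):
  27 = 13*2 + 1, so a_0 = 13.
  2 = 2*1 + 0, so a_1 = 2.
The remainder reaches 0 after 2 divisions, so the expansion has 2 partial quotients, read off in order.

[13; 2]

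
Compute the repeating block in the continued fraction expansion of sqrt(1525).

[39; (19, 1, 1, 19, 78)]

Write x_i = (sqrt(1525) + m_i)/d_i with (m_0, d_0) = (0, 1). a_0 = floor(sqrt(1525)) = 39, since 39^2 = 1521 <= 1525 < 1600 = 40^2.
Iterate m_{i+1} = d_i*a_i - m_i, d_{i+1} = (1525 - m_{i+1}^2)/d_i, a_{i+1} = floor((a_0 + m_{i+1})/d_{i+1}):
  m_1 = 1*39 - 0 = 39, d_1 = (1525 - 39^2)/1 = 4/1 = 4, a_1 = floor((39 + 39)/4) = 19.
  m_2 = 4*19 - 39 = 37, d_2 = (1525 - 37^2)/4 = 156/4 = 39, a_2 = floor((39 + 37)/39) = 1.
  m_3 = 39*1 - 37 = 2, d_3 = (1525 - 2^2)/39 = 1521/39 = 39, a_3 = floor((39 + 2)/39) = 1.
  m_4 = 39*1 - 2 = 37, d_4 = (1525 - 37^2)/39 = 156/39 = 4, a_4 = floor((39 + 37)/4) = 19.
  m_5 = 4*19 - 37 = 39, d_5 = (1525 - 39^2)/4 = 4/4 = 1, a_5 = floor((39 + 39)/1) = 78.
  m_6 = 1*78 - 39 = 39, d_6 = (1525 - 39^2)/1 = 4/1 = 4: (m_6, d_6) = (m_1, d_1) = (39, 4), so from here the quotients repeat a_1, ..., a_5; the period length is 5.
Hence the expansion of sqrt(1525) is a_0 = 39 followed by the repeating block 19, 1, 1, 19, 78 (period 5).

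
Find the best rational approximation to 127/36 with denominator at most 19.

Expand x = 127/36 as a continued fraction with the Euclidean algorithm:
  127 = 3*36 + 19, so a_0 = 3.
  36 = 1*19 + 17, so a_1 = 1.
  19 = 1*17 + 2, so a_2 = 1.
  17 = 8*2 + 1, so a_3 = 8.
  2 = 2*1 + 0, so a_4 = 2.
so x = [3; 1, 1, 8, 2].
Convergents (p_i = a_i*p_{i-1} + p_{i-2}, q_i = a_i*q_{i-1} + q_{i-2} with p_{-2}=0, p_{-1}=1, q_{-2}=1, q_{-1}=0), until the denominator exceeds 19:
  i=0: a_0=3, p_0 = 3*1 + 0 = 3, q_0 = 3*0 + 1 = 1.
  i=1: a_1=1, p_1 = 1*3 + 1 = 4, q_1 = 1*1 + 0 = 1.
  i=2: a_2=1, p_2 = 1*4 + 3 = 7, q_2 = 1*1 + 1 = 2.
  i=3: a_3=8, p_3 = 8*7 + 4 = 60, q_3 = 8*2 + 1 = 17.
  i=4: a_4=2, p_4 = 2*60 + 7 = 127, q_4 = 2*17 + 2 = 36.
q_4 = 36 > 19, so the last convergent with denominator <= 19 is p_3/q_3 = 60/17.
The closest fraction with denominator <= 19 is either p_3/q_3 or the intermediate fraction (k*p_3 + p_2)/(k*q_3 + q_2) with the largest k >= 1 whose denominator stays <= 19; these approach x as k grows, and every other convergent or intermediate fraction in range is farther away.
Largest k: floor((19 - q_2)/q_3) = floor((19 - 2)/17) = 1.
That gives (1*60 + 7)/(1*17 + 2) = 67/19.
Compare the errors: |x - 60/17| = |127*17 - 60*36|/(36*17) = 1/612, and |x - 67/19| = |127*19 - 67*36|/(36*19) = 1/684.
Cross-multiplying, 1*612 = 612 < 684 = 1*684, so 1/684 is smaller: the intermediate fraction 67/19 is closer to x than 60/17.

67/19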